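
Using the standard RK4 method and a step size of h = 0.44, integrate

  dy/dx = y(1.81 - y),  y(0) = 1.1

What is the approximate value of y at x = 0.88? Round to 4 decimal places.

1.5996

RK4: k1 = f(x_n, y_n); k2 = f(x_n + h/2, y_n + (h/2)·k1); k3 = f(x_n + h/2, y_n + (h/2)·k2); k4 = f(x_n + h, y_n + h·k3); y_{n+1} = y_n + (h/6)·(k1 + 2k2 + 2k3 + k4).
x=0.000000, y=1.100000:
  k1 = f(0.000000, 1.100000) = 0.781000
  k2 = f(0.220000, 1.271820) = 0.684468
  k3 = f(0.220000, 1.250583) = 0.699597
  k4 = f(0.440000, 1.407823) = 0.566194
  y ← 1.100000 + (0.44/6)·(k1 + 2k2 + 2k3 + k4) = 1.401791
x=0.440000, y=1.401791:
  k1 = f(0.440000, 1.401791) = 0.572224
  k2 = f(0.660000, 1.527680) = 0.431295
  k3 = f(0.660000, 1.496675) = 0.468945
  k4 = f(0.880000, 1.608126) = 0.324638
  y ← 1.401791 + (0.44/6)·(k1 + 2k2 + 2k3 + k4) = 1.599596
y(0.88) ≈ 1.5996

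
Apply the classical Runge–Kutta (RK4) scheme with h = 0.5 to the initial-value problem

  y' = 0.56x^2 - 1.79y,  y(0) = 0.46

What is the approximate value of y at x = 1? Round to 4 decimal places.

RK4: k1 = f(x_n, y_n); k2 = f(x_n + h/2, y_n + (h/2)·k1); k3 = f(x_n + h/2, y_n + (h/2)·k2); k4 = f(x_n + h, y_n + h·k3); y_{n+1} = y_n + (h/6)·(k1 + 2k2 + 2k3 + k4).
x=0.000000, y=0.460000:
  k1 = f(0.000000, 0.460000) = -0.823400
  k2 = f(0.250000, 0.254150) = -0.419929
  k3 = f(0.250000, 0.355018) = -0.600482
  k4 = f(0.500000, 0.159759) = -0.145969
  y ← 0.460000 + (0.5/6)·(k1 + 2k2 + 2k3 + k4) = 0.209151
x=0.500000, y=0.209151:
  k1 = f(0.500000, 0.209151) = -0.234380
  k2 = f(0.750000, 0.150556) = 0.045505
  k3 = f(0.750000, 0.220527) = -0.079744
  k4 = f(1.000000, 0.169279) = 0.256990
  y ← 0.209151 + (0.5/6)·(k1 + 2k2 + 2k3 + k4) = 0.205329
y(1) ≈ 0.2053

0.2053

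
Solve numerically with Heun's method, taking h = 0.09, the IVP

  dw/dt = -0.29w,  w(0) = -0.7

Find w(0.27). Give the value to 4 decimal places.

-0.6473

Heun: k1 = f(t_n, w_n); k2 = f(t_n + h, w_n + h·k1); w_{n+1} = w_n + (h/2)·(k1 + k2).
t=0.000000, w=-0.700000:
  k1 = f(0.000000, -0.700000) = 0.203000
  k2 = f(0.090000, -0.681730) = 0.197702
  w ← -0.700000 + (0.09/2)·(0.203000 + 0.197702) = -0.681968
t=0.090000, w=-0.681968:
  k1 = f(0.090000, -0.681968) = 0.197771
  k2 = f(0.180000, -0.664169) = 0.192609
  w ← -0.681968 + (0.09/2)·(0.197771 + 0.192609) = -0.664401
t=0.180000, w=-0.664401:
  k1 = f(0.180000, -0.664401) = 0.192676
  k2 = f(0.270000, -0.647060) = 0.187648
  w ← -0.664401 + (0.09/2)·(0.192676 + 0.187648) = -0.647287
w(0.27) ≈ -0.6473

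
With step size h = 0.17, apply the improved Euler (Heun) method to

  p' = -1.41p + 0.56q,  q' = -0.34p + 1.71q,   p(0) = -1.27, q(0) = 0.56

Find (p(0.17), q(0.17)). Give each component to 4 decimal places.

Heun on (p,q): k1 = f(x_n, state_n); k2 = f(x_n + h, state_n + h·k1); state_{n+1} = state_n + (h/2)·(k1 + k2).
0.000000: (-1.270000, 0.560000)
  k1 = (2.104300, 1.389400)
  predictor → (-0.912269, 0.796198)
  k2 = (1.732170, 1.671670)
  → (-0.943900, 0.820191)
(p(0.17), q(0.17)) ≈ (-0.9439, 0.8202)

-0.9439, 0.8202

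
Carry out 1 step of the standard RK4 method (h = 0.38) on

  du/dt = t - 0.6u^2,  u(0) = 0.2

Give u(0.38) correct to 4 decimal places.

0.2611

RK4: k1 = f(t_n, u_n); k2 = f(t_n + h/2, u_n + (h/2)·k1); k3 = f(t_n + h/2, u_n + (h/2)·k2); k4 = f(t_n + h, u_n + h·k3); u_{n+1} = u_n + (h/6)·(k1 + 2k2 + 2k3 + k4).
t=0.000000, u=0.200000:
  k1 = f(0.000000, 0.200000) = -0.024000
  k2 = f(0.190000, 0.195440) = 0.167082
  k3 = f(0.190000, 0.231746) = 0.157776
  k4 = f(0.380000, 0.259955) = 0.339454
  u ← 0.200000 + (0.38/6)·(k1 + 2k2 + 2k3 + k4) = 0.261127
u(0.38) ≈ 0.2611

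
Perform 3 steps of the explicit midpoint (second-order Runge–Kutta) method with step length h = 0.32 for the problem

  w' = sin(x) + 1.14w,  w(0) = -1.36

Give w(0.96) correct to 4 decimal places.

-3.3815

Midpoint: k1 = f(x_n, w_n); k2 = f(x_n + h/2, w_n + (h/2)·k1); w_{n+1} = w_n + h·k2.
x=0.000000, w=-1.360000:
  k1 = f(0.000000, -1.360000) = -1.550400
  k2 = f(0.160000, -1.608064) = -1.673875
  w ← -1.360000 + 0.32·(-1.673875) = -1.895640
x=0.320000, w=-1.895640:
  k1 = f(0.320000, -1.895640) = -1.846463
  k2 = f(0.480000, -2.191074) = -2.036045
  w ← -1.895640 + 0.32·(-2.036045) = -2.547174
x=0.640000, w=-2.547174:
  k1 = f(0.640000, -2.547174) = -2.306583
  k2 = f(0.800000, -2.916228) = -2.607144
  w ← -2.547174 + 0.32·(-2.607144) = -3.381460
w(0.96) ≈ -3.3815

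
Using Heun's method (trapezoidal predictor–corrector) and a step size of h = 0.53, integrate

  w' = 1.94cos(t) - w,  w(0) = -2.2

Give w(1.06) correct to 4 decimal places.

0.0583

Heun: k1 = f(t_n, w_n); k2 = f(t_n + h, w_n + h·k1); w_{n+1} = w_n + (h/2)·(k1 + k2).
t=0.000000, w=-2.200000:
  k1 = f(0.000000, -2.200000) = 4.140000
  k2 = f(0.530000, -0.005800) = 1.679646
  w ← -2.200000 + (0.53/2)·(4.140000 + 1.679646) = -0.657794
t=0.530000, w=-0.657794:
  k1 = f(0.530000, -0.657794) = 2.331640
  k2 = f(1.060000, 0.577975) = 0.370437
  w ← -0.657794 + (0.53/2)·(2.331640 + 0.370437) = 0.058256
w(1.06) ≈ 0.0583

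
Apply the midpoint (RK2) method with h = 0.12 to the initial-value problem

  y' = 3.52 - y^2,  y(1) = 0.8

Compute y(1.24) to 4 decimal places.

1.3449

Midpoint: k1 = f(s_n, y_n); k2 = f(s_n + h/2, y_n + (h/2)·k1); y_{n+1} = y_n + h·k2.
s=1.000000, y=0.800000:
  k1 = f(1.000000, 0.800000) = 2.880000
  k2 = f(1.060000, 0.972800) = 2.573660
  y ← 0.800000 + 0.12·2.573660 = 1.108839
s=1.120000, y=1.108839:
  k1 = f(1.120000, 1.108839) = 2.290476
  k2 = f(1.180000, 1.246268) = 1.966817
  y ← 1.108839 + 0.12·1.966817 = 1.344857
y(1.24) ≈ 1.3449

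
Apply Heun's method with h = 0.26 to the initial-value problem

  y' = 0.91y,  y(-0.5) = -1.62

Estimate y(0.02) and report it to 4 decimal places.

Heun: k1 = f(t_n, y_n); k2 = f(t_n + h, y_n + h·k1); y_{n+1} = y_n + (h/2)·(k1 + k2).
t=-0.500000, y=-1.620000:
  k1 = f(-0.500000, -1.620000) = -1.474200
  k2 = f(-0.240000, -2.003292) = -1.822996
  y ← -1.620000 + (0.26/2)·(-1.474200 + (-1.822996)) = -2.048635
t=-0.240000, y=-2.048635:
  k1 = f(-0.240000, -2.048635) = -1.864258
  k2 = f(0.020000, -2.533343) = -2.305342
  y ← -2.048635 + (0.26/2)·(-1.864258 + (-2.305342)) = -2.590683
y(0.02) ≈ -2.5907

-2.5907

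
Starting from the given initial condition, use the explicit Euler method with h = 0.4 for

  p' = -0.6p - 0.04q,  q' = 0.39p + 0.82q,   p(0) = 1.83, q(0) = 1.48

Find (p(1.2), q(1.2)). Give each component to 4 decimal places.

Euler on (p,q): p_{n+1} = p_n + h·p', q_{n+1} = q_n + h·q'.
0.000000: (1.830000, 1.480000); f=(-1.157200, 1.927300) → (1.367120, 2.250920)
0.400000: (1.367120, 2.250920); f=(-0.910309, 2.378931) → (1.002996, 3.202492)
0.800000: (1.002996, 3.202492); f=(-0.729898, 3.017212) → (0.711037, 4.409377)
(p(1.2), q(1.2)) ≈ (0.7110, 4.4094)

0.7110, 4.4094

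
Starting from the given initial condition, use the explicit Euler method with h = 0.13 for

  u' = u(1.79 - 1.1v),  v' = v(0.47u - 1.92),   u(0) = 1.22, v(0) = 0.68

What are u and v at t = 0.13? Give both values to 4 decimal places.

1.3853, 0.5610

Euler on (u,v): u_{n+1} = u_n + h·u', v_{n+1} = v_n + h·v'.
0.000000: (1.220000, 0.680000); f=(1.271240, -0.915688) → (1.385261, 0.560961)
(u(0.13), v(0.13)) ≈ (1.3853, 0.5610)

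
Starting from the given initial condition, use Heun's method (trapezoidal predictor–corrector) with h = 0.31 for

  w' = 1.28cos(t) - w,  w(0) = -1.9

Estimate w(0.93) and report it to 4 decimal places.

Heun: k1 = f(t_n, w_n); k2 = f(t_n + h, w_n + h·k1); w_{n+1} = w_n + (h/2)·(k1 + k2).
t=0.000000, w=-1.900000:
  k1 = f(0.000000, -1.900000) = 3.180000
  k2 = f(0.310000, -0.914200) = 2.133187
  w ← -1.900000 + (0.31/2)·(3.180000 + 2.133187) = -1.076456
t=0.310000, w=-1.076456:
  k1 = f(0.310000, -1.076456) = 2.295443
  k2 = f(0.620000, -0.364869) = 1.406633
  w ← -1.076456 + (0.31/2)·(2.295443 + 1.406633) = -0.502634
t=0.620000, w=-0.502634:
  k1 = f(0.620000, -0.502634) = 1.544399
  k2 = f(0.930000, -0.023871) = 0.789098
  w ← -0.502634 + (0.31/2)·(1.544399 + 0.789098) = -0.140942
w(0.93) ≈ -0.1409

-0.1409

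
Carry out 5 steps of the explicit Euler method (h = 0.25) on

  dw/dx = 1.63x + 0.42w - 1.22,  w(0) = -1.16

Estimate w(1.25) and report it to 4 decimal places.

-2.6603

Euler: w_{n+1} = w_n + h·f(x_n, w_n).
x=0.000000, w=-1.160000: f=-1.707200 → w ← -1.160000 + 0.25·(-1.707200) = -1.586800
x=0.250000, w=-1.586800: f=-1.478956 → w ← -1.586800 + 0.25·(-1.478956) = -1.956539
x=0.500000, w=-1.956539: f=-1.226746 → w ← -1.956539 + 0.25·(-1.226746) = -2.263226
x=0.750000, w=-2.263226: f=-0.948055 → w ← -2.263226 + 0.25·(-0.948055) = -2.500239
x=1.000000, w=-2.500239: f=-0.640100 → w ← -2.500239 + 0.25·(-0.640100) = -2.660264
w(1.25) ≈ -2.6603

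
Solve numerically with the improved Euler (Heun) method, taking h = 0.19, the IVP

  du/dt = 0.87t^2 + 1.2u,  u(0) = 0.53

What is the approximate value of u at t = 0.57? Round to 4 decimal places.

1.1109

Heun: k1 = f(t_n, u_n); k2 = f(t_n + h, u_n + h·k1); u_{n+1} = u_n + (h/2)·(k1 + k2).
t=0.000000, u=0.530000:
  k1 = f(0.000000, 0.530000) = 0.636000
  k2 = f(0.190000, 0.650840) = 0.812415
  u ← 0.530000 + (0.19/2)·(0.636000 + 0.812415) = 0.667599
t=0.190000, u=0.667599:
  k1 = f(0.190000, 0.667599) = 0.832526
  k2 = f(0.380000, 0.825779) = 1.116563
  u ← 0.667599 + (0.19/2)·(0.832526 + 1.116563) = 0.852763
t=0.380000, u=0.852763:
  k1 = f(0.380000, 0.852763) = 1.148944
  k2 = f(0.570000, 1.071062) = 1.567938
  u ← 0.852763 + (0.19/2)·(1.148944 + 1.567938) = 1.110867
u(0.57) ≈ 1.1109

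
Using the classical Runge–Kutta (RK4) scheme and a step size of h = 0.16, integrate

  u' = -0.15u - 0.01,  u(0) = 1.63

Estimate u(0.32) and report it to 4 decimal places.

1.5505

RK4: k1 = f(s_n, u_n); k2 = f(s_n + h/2, u_n + (h/2)·k1); k3 = f(s_n + h/2, u_n + (h/2)·k2); k4 = f(s_n + h, u_n + h·k3); u_{n+1} = u_n + (h/6)·(k1 + 2k2 + 2k3 + k4).
s=0.000000, u=1.630000:
  k1 = f(0.000000, 1.630000) = -0.254500
  k2 = f(0.080000, 1.609640) = -0.251446
  k3 = f(0.080000, 1.609884) = -0.251483
  k4 = f(0.160000, 1.589763) = -0.248464
  u ← 1.630000 + (0.16/6)·(k1 + 2k2 + 2k3 + k4) = 1.589765
s=0.160000, u=1.589765:
  k1 = f(0.160000, 1.589765) = -0.248465
  k2 = f(0.240000, 1.569888) = -0.245483
  k3 = f(0.240000, 1.570126) = -0.245519
  k4 = f(0.320000, 1.550482) = -0.242572
  u ← 1.589765 + (0.16/6)·(k1 + 2k2 + 2k3 + k4) = 1.550484
u(0.32) ≈ 1.5505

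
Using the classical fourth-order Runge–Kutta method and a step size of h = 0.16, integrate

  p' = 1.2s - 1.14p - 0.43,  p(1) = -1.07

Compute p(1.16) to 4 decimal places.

-0.7645

RK4: k1 = f(s_n, p_n); k2 = f(s_n + h/2, p_n + (h/2)·k1); k3 = f(s_n + h/2, p_n + (h/2)·k2); k4 = f(s_n + h, p_n + h·k3); p_{n+1} = p_n + (h/6)·(k1 + 2k2 + 2k3 + k4).
s=1.000000, p=-1.070000:
  k1 = f(1.000000, -1.070000) = 1.989800
  k2 = f(1.080000, -0.910816) = 1.904330
  k3 = f(1.080000, -0.917654) = 1.912125
  k4 = f(1.160000, -0.764060) = 1.833028
  p ← -1.070000 + (0.16/6)·(k1 + 2k2 + 2k3 + k4) = -0.764514
p(1.16) ≈ -0.7645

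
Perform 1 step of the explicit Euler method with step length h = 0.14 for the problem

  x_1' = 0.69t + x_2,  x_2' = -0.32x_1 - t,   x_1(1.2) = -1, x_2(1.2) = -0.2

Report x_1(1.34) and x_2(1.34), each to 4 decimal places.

Euler on (x_1,x_2): x_1_{n+1} = x_1_n + h·x_1', x_2_{n+1} = x_2_n + h·x_2'.
1.200000: (-1.000000, -0.200000); f=(0.628000, -0.880000) → (-0.912080, -0.323200)
(x_1(1.34), x_2(1.34)) ≈ (-0.9121, -0.3232)

-0.9121, -0.3232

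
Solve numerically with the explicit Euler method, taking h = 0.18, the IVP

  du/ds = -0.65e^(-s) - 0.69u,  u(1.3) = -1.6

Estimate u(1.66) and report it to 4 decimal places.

Euler: u_{n+1} = u_n + h·f(s_n, u_n).
s=1.300000, u=-1.600000: f=0.926854 → u ← -1.600000 + 0.18·0.926854 = -1.433166
s=1.480000, u=-1.433166: f=0.840920 → u ← -1.433166 + 0.18·0.840920 = -1.281801
u(1.66) ≈ -1.2818

-1.2818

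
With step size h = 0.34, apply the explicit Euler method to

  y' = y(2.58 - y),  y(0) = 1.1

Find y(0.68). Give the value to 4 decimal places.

2.1744

Euler: y_{n+1} = y_n + h·f(x_n, y_n).
x=0.000000, y=1.100000: f=1.628000 → y ← 1.100000 + 0.34·1.628000 = 1.653520
x=0.340000, y=1.653520: f=1.531953 → y ← 1.653520 + 0.34·1.531953 = 2.174384
y(0.68) ≈ 2.1744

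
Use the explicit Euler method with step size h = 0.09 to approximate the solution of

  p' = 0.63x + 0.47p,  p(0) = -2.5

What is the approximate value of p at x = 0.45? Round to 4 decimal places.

-3.0222

Euler: p_{n+1} = p_n + h·f(x_n, p_n).
x=0.000000, p=-2.500000: f=-1.175000 → p ← -2.500000 + 0.09·(-1.175000) = -2.605750
x=0.090000, p=-2.605750: f=-1.168003 → p ← -2.605750 + 0.09·(-1.168003) = -2.710870
x=0.180000, p=-2.710870: f=-1.160709 → p ← -2.710870 + 0.09·(-1.160709) = -2.815334
x=0.270000, p=-2.815334: f=-1.153107 → p ← -2.815334 + 0.09·(-1.153107) = -2.919114
x=0.360000, p=-2.919114: f=-1.145183 → p ← -2.919114 + 0.09·(-1.145183) = -3.022180
p(0.45) ≈ -3.0222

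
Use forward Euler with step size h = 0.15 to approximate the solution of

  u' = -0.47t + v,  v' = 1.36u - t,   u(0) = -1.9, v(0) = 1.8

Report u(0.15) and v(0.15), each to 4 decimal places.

-1.6300, 1.4124

Euler on (u,v): u_{n+1} = u_n + h·u', v_{n+1} = v_n + h·v'.
0.000000: (-1.900000, 1.800000); f=(1.800000, -2.584000) → (-1.630000, 1.412400)
(u(0.15), v(0.15)) ≈ (-1.6300, 1.4124)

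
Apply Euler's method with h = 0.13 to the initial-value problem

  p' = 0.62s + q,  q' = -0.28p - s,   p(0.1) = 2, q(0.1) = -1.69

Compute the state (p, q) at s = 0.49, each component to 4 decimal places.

1.3619, -1.9750

Euler on (p,q): p_{n+1} = p_n + h·p', q_{n+1} = q_n + h·q'.
0.100000: (2.000000, -1.690000); f=(-1.628000, -0.660000) → (1.788360, -1.775800)
0.230000: (1.788360, -1.775800); f=(-1.633200, -0.730741) → (1.576044, -1.870796)
0.360000: (1.576044, -1.870796); f=(-1.647596, -0.801292) → (1.361856, -1.974964)
(p(0.49), q(0.49)) ≈ (1.3619, -1.9750)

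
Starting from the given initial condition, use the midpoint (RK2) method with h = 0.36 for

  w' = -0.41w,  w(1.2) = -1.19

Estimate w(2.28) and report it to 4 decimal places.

Midpoint: k1 = f(x_n, w_n); k2 = f(x_n + h/2, w_n + (h/2)·k1); w_{n+1} = w_n + h·k2.
x=1.200000, w=-1.190000:
  k1 = f(1.200000, -1.190000) = 0.487900
  k2 = f(1.380000, -1.102178) = 0.451893
  w ← -1.190000 + 0.36·0.451893 = -1.027319
x=1.560000, w=-1.027319:
  k1 = f(1.560000, -1.027319) = 0.421201
  k2 = f(1.740000, -0.951502) = 0.390116
  w ← -1.027319 + 0.36·0.390116 = -0.886877
x=1.920000, w=-0.886877:
  k1 = f(1.920000, -0.886877) = 0.363619
  k2 = f(2.100000, -0.821425) = 0.336784
  w ← -0.886877 + 0.36·0.336784 = -0.765634
w(2.28) ≈ -0.7656

-0.7656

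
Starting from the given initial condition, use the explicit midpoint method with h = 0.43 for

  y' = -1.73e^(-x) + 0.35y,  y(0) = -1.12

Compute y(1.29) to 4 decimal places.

Midpoint: k1 = f(x_n, y_n); k2 = f(x_n + h/2, y_n + (h/2)·k1); y_{n+1} = y_n + h·k2.
x=0.000000, y=-1.120000:
  k1 = f(0.000000, -1.120000) = -2.122000
  k2 = f(0.215000, -1.576230) = -1.946997
  y ← -1.120000 + 0.43·(-1.946997) = -1.957209
x=0.430000, y=-1.957209:
  k1 = f(0.430000, -1.957209) = -1.810404
  k2 = f(0.645000, -2.346446) = -1.728922
  y ← -1.957209 + 0.43·(-1.728922) = -2.700645
x=0.860000, y=-2.700645:
  k1 = f(0.860000, -2.700645) = -1.677296
  k2 = f(1.075000, -3.061264) = -1.661888
  y ← -2.700645 + 0.43·(-1.661888) = -3.415257
y(1.29) ≈ -3.4153

-3.4153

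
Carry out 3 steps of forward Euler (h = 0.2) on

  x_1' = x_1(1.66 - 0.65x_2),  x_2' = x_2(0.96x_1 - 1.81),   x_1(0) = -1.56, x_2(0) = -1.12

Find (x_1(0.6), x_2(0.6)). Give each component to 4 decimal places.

Euler on (x_1,x_2): x_1_{n+1} = x_1_n + h·x_1', x_2_{n+1} = x_2_n + h·x_2'.
0.000000: (-1.560000, -1.120000); f=(-3.725280, 3.704512) → (-2.305056, -0.379098)
0.200000: (-2.305056, -0.379098); f=(-4.394390, 1.525054) → (-3.183934, -0.074087)
0.400000: (-3.183934, -0.074087); f=(-5.438657, 0.360549) → (-4.271665, -0.001977)
(x_1(0.6), x_2(0.6)) ≈ (-4.2717, -0.0020)

-4.2717, -0.0020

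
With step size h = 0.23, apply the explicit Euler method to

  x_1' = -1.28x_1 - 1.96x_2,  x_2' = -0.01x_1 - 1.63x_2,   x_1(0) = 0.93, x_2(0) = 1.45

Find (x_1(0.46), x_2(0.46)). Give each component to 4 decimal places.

-0.4058, 0.5652

Euler on (x_1,x_2): x_1_{n+1} = x_1_n + h·x_1', x_2_{n+1} = x_2_n + h·x_2'.
0.000000: (0.930000, 1.450000); f=(-4.032400, -2.372800) → (0.002548, 0.904256)
0.230000: (0.002548, 0.904256); f=(-1.775603, -1.473963) → (-0.405841, 0.565245)
(x_1(0.46), x_2(0.46)) ≈ (-0.4058, 0.5652)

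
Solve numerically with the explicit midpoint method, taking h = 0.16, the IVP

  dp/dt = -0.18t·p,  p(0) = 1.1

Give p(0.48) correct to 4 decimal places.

1.0774

Midpoint: k1 = f(t_n, p_n); k2 = f(t_n + h/2, p_n + (h/2)·k1); p_{n+1} = p_n + h·k2.
t=0.000000, p=1.100000:
  k1 = f(0.000000, 1.100000) = 0.000000
  k2 = f(0.080000, 1.100000) = -0.015840
  p ← 1.100000 + 0.16·(-0.015840) = 1.097466
t=0.160000, p=1.097466:
  k1 = f(0.160000, 1.097466) = -0.031607
  k2 = f(0.240000, 1.094937) = -0.047301
  p ← 1.097466 + 0.16·(-0.047301) = 1.089897
t=0.320000, p=1.089897:
  k1 = f(0.320000, 1.089897) = -0.062778
  k2 = f(0.400000, 1.084875) = -0.078111
  p ← 1.089897 + 0.16·(-0.078111) = 1.077400
p(0.48) ≈ 1.0774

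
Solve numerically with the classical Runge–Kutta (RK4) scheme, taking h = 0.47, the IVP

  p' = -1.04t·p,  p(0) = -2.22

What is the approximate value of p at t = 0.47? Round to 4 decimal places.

RK4: k1 = f(t_n, p_n); k2 = f(t_n + h/2, p_n + (h/2)·k1); k3 = f(t_n + h/2, p_n + (h/2)·k2); k4 = f(t_n + h, p_n + h·k3); p_{n+1} = p_n + (h/6)·(k1 + 2k2 + 2k3 + k4).
t=0.000000, p=-2.220000:
  k1 = f(0.000000, -2.220000) = 0.000000
  k2 = f(0.235000, -2.220000) = 0.542568
  k3 = f(0.235000, -2.092497) = 0.511406
  k4 = f(0.470000, -1.979639) = 0.967648
  p ← -2.220000 + (0.47/6)·(k1 + 2k2 + 2k3 + k4) = -1.979078
p(0.47) ≈ -1.9791

-1.9791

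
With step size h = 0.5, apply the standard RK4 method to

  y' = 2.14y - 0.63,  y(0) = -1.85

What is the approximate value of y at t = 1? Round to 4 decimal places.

-17.7554

RK4: k1 = f(t_n, y_n); k2 = f(t_n + h/2, y_n + (h/2)·k1); k3 = f(t_n + h/2, y_n + (h/2)·k2); k4 = f(t_n + h, y_n + h·k3); y_{n+1} = y_n + (h/6)·(k1 + 2k2 + 2k3 + k4).
t=0.000000, y=-1.850000:
  k1 = f(0.000000, -1.850000) = -4.589000
  k2 = f(0.250000, -2.997250) = -7.044115
  k3 = f(0.250000, -3.611029) = -8.357602
  k4 = f(0.500000, -6.028801) = -13.531634
  y ← -1.850000 + (0.5/6)·(k1 + 2k2 + 2k3 + k4) = -5.927006
t=0.500000, y=-5.927006:
  k1 = f(0.500000, -5.927006) = -13.313792
  k2 = f(0.750000, -9.255454) = -20.436671
  k3 = f(0.750000, -11.036173) = -24.247411
  k4 = f(1.000000, -18.050711) = -39.258521
  y ← -5.927006 + (0.5/6)·(k1 + 2k2 + 2k3 + k4) = -17.755379
y(1) ≈ -17.7554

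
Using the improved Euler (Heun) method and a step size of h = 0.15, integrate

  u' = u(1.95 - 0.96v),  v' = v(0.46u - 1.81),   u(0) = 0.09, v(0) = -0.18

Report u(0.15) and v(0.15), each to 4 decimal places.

0.1228, -0.1387

Heun on (u,v): k1 = f(s_n, state_n); k2 = f(s_n + h, state_n + h·k1); state_{n+1} = state_n + (h/2)·(k1 + k2).
0.000000: (0.090000, -0.180000)
  k1 = (0.191052, 0.318348)
  predictor → (0.118658, -0.132248)
  k2 = (0.246447, 0.232150)
  → (0.122812, -0.138713)
(u(0.15), v(0.15)) ≈ (0.1228, -0.1387)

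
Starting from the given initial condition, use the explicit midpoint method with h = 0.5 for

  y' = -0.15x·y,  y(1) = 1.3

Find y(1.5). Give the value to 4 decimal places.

1.1827

Midpoint: k1 = f(x_n, y_n); k2 = f(x_n + h/2, y_n + (h/2)·k1); y_{n+1} = y_n + h·k2.
x=1.000000, y=1.300000:
  k1 = f(1.000000, 1.300000) = -0.195000
  k2 = f(1.250000, 1.251250) = -0.234609
  y ← 1.300000 + 0.5·(-0.234609) = 1.182695
y(1.5) ≈ 1.1827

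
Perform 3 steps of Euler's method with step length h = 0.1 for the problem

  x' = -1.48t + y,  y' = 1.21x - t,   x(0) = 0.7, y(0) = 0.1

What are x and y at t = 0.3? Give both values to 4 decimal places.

0.7101, 0.3270

Euler on (x,y): x_{n+1} = x_n + h·x', y_{n+1} = y_n + h·y'.
0.000000: (0.700000, 0.100000); f=(0.100000, 0.847000) → (0.710000, 0.184700)
0.100000: (0.710000, 0.184700); f=(0.036700, 0.759100) → (0.713670, 0.260610)
0.200000: (0.713670, 0.260610); f=(-0.035390, 0.663541) → (0.710131, 0.326964)
(x(0.3), y(0.3)) ≈ (0.7101, 0.3270)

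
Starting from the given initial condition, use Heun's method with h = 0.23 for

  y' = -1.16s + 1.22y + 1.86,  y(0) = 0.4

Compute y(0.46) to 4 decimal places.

1.6875

Heun: k1 = f(s_n, y_n); k2 = f(s_n + h, y_n + h·k1); y_{n+1} = y_n + (h/2)·(k1 + k2).
s=0.000000, y=0.400000:
  k1 = f(0.000000, 0.400000) = 2.348000
  k2 = f(0.230000, 0.940040) = 2.740049
  y ← 0.400000 + (0.23/2)·(2.348000 + 2.740049) = 0.985126
s=0.230000, y=0.985126:
  k1 = f(0.230000, 0.985126) = 2.795053
  k2 = f(0.460000, 1.627988) = 3.312545
  y ← 0.985126 + (0.23/2)·(2.795053 + 3.312545) = 1.687499
y(0.46) ≈ 1.6875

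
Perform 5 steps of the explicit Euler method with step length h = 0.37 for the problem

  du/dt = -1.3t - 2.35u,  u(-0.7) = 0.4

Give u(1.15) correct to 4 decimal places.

Euler: u_{n+1} = u_n + h·f(t_n, u_n).
t=-0.700000, u=0.400000: f=-0.030000 → u ← 0.400000 + 0.37·(-0.030000) = 0.388900
t=-0.330000, u=0.388900: f=-0.484915 → u ← 0.388900 + 0.37·(-0.484915) = 0.209481
t=0.040000, u=0.209481: f=-0.544281 → u ← 0.209481 + 0.37·(-0.544281) = 0.008097
t=0.410000, u=0.008097: f=-0.552029 → u ← 0.008097 + 0.37·(-0.552029) = -0.196153
t=0.780000, u=-0.196153: f=-0.553040 → u ← -0.196153 + 0.37·(-0.553040) = -0.400778
u(1.15) ≈ -0.4008

-0.4008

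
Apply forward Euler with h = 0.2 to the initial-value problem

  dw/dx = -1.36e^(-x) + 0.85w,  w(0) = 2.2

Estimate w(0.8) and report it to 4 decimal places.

3.0195

Euler: w_{n+1} = w_n + h·f(x_n, w_n).
x=0.000000, w=2.200000: f=0.510000 → w ← 2.200000 + 0.2·0.510000 = 2.302000
x=0.200000, w=2.302000: f=0.843226 → w ← 2.302000 + 0.2·0.843226 = 2.470645
x=0.400000, w=2.470645: f=1.188413 → w ← 2.470645 + 0.2·1.188413 = 2.708328
x=0.600000, w=2.708328: f=1.555695 → w ← 2.708328 + 0.2·1.555695 = 3.019467
w(0.8) ≈ 3.0195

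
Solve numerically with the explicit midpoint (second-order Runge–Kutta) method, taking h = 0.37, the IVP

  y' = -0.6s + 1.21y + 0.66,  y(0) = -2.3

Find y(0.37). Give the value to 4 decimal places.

Midpoint: k1 = f(s_n, y_n); k2 = f(s_n + h/2, y_n + (h/2)·k1); y_{n+1} = y_n + h·k2.
s=0.000000, y=-2.300000:
  k1 = f(0.000000, -2.300000) = -2.123000
  k2 = f(0.185000, -2.692755) = -2.709234
  y ← -2.300000 + 0.37·(-2.709234) = -3.302416
y(0.37) ≈ -3.3024

-3.3024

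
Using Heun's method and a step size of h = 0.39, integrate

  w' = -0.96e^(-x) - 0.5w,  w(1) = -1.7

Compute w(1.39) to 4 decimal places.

-1.5029

Heun: k1 = f(x_n, w_n); k2 = f(x_n + h, w_n + h·k1); w_{n+1} = w_n + (h/2)·(k1 + k2).
x=1.000000, w=-1.700000:
  k1 = f(1.000000, -1.700000) = 0.496836
  k2 = f(1.390000, -1.506234) = 0.514005
  w ← -1.700000 + (0.39/2)·(0.496836 + 0.514005) = -1.502886
w(1.39) ≈ -1.5029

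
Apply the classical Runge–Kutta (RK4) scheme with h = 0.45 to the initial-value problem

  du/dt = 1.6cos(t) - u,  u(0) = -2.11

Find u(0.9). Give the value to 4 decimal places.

RK4: k1 = f(t_n, u_n); k2 = f(t_n + h/2, u_n + (h/2)·k1); k3 = f(t_n + h/2, u_n + (h/2)·k2); k4 = f(t_n + h, u_n + h·k3); u_{n+1} = u_n + (h/6)·(k1 + 2k2 + 2k3 + k4).
t=0.000000, u=-2.110000:
  k1 = f(0.000000, -2.110000) = 3.710000
  k2 = f(0.225000, -1.275250) = 2.834921
  k3 = f(0.225000, -1.472143) = 3.031813
  k4 = f(0.450000, -0.745684) = 2.186399
  u ← -2.110000 + (0.45/6)·(k1 + 2k2 + 2k3 + k4) = -0.787760
t=0.450000, u=-0.787760:
  k1 = f(0.450000, -0.787760) = 2.228475
  k2 = f(0.675000, -0.286353) = 1.535484
  k3 = f(0.675000, -0.442276) = 1.691407
  k4 = f(0.900000, -0.026627) = 1.021203
  u ← -0.787760 + (0.45/6)·(k1 + 2k2 + 2k3 + k4) = -0.060000
u(0.9) ≈ -0.0600

-0.0600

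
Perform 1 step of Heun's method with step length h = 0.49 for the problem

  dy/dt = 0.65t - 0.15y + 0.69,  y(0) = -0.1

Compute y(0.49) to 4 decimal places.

0.3108

Heun: k1 = f(t_n, y_n); k2 = f(t_n + h, y_n + h·k1); y_{n+1} = y_n + (h/2)·(k1 + k2).
t=0.000000, y=-0.100000:
  k1 = f(0.000000, -0.100000) = 0.705000
  k2 = f(0.490000, 0.245450) = 0.971683
  y ← -0.100000 + (0.49/2)·(0.705000 + 0.971683) = 0.310787
y(0.49) ≈ 0.3108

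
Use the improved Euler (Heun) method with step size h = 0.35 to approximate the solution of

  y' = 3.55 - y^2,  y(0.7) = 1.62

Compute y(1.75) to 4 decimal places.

Heun: k1 = f(s_n, y_n); k2 = f(s_n + h, y_n + h·k1); y_{n+1} = y_n + (h/2)·(k1 + k2).
s=0.700000, y=1.620000:
  k1 = f(0.700000, 1.620000) = 0.925600
  k2 = f(1.050000, 1.943960) = -0.228980
  y ← 1.620000 + (0.35/2)·(0.925600 + (-0.228980)) = 1.741908
s=1.050000, y=1.741908:
  k1 = f(1.050000, 1.741908) = 0.515755
  k2 = f(1.400000, 1.922423) = -0.145709
  y ← 1.741908 + (0.35/2)·(0.515755 + (-0.145709)) = 1.806666
s=1.400000, y=1.806666:
  k1 = f(1.400000, 1.806666) = 0.285956
  k2 = f(1.750000, 1.906751) = -0.085700
  y ← 1.806666 + (0.35/2)·(0.285956 + (-0.085700)) = 1.841711
y(1.75) ≈ 1.8417

1.8417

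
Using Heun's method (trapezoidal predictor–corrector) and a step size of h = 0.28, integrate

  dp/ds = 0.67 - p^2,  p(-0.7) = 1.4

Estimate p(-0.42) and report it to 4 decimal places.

1.1621

Heun: k1 = f(s_n, p_n); k2 = f(s_n + h, p_n + h·k1); p_{n+1} = p_n + (h/2)·(k1 + k2).
s=-0.700000, p=1.400000:
  k1 = f(-0.700000, 1.400000) = -1.290000
  k2 = f(-0.420000, 1.038800) = -0.409105
  p ← 1.400000 + (0.28/2)·(-1.290000 + (-0.409105)) = 1.162125
p(-0.42) ≈ 1.1621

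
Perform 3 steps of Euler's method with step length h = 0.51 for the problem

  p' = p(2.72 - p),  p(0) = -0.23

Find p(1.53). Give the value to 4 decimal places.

Euler: p_{n+1} = p_n + h·f(x_n, p_n).
x=0.000000, p=-0.230000: f=-0.678500 → p ← -0.230000 + 0.51·(-0.678500) = -0.576035
x=0.510000, p=-0.576035: f=-1.898632 → p ← -0.576035 + 0.51·(-1.898632) = -1.544337
x=1.020000, p=-1.544337: f=-6.585574 → p ← -1.544337 + 0.51·(-6.585574) = -4.902980
p(1.53) ≈ -4.9030

-4.9030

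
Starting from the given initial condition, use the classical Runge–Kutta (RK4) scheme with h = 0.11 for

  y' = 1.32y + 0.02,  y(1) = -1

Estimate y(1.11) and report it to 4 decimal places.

-1.1539

RK4: k1 = f(x_n, y_n); k2 = f(x_n + h/2, y_n + (h/2)·k1); k3 = f(x_n + h/2, y_n + (h/2)·k2); k4 = f(x_n + h, y_n + h·k3); y_{n+1} = y_n + (h/6)·(k1 + 2k2 + 2k3 + k4).
x=1.000000, y=-1.000000:
  k1 = f(1.000000, -1.000000) = -1.300000
  k2 = f(1.055000, -1.071500) = -1.394380
  k3 = f(1.055000, -1.076691) = -1.401232
  k4 = f(1.110000, -1.154136) = -1.503459
  y ← -1.000000 + (0.11/6)·(k1 + 2k2 + 2k3 + k4) = -1.153903
y(1.11) ≈ -1.1539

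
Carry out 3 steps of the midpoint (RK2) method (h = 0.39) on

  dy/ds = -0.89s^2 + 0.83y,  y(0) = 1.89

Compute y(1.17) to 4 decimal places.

Midpoint: k1 = f(s_n, y_n); k2 = f(s_n + h/2, y_n + (h/2)·k1); y_{n+1} = y_n + h·k2.
s=0.000000, y=1.890000:
  k1 = f(0.000000, 1.890000) = 1.568700
  k2 = f(0.195000, 2.195896) = 1.788752
  y ← 1.890000 + 0.39·1.788752 = 2.587613
s=0.390000, y=2.587613:
  k1 = f(0.390000, 2.587613) = 2.012350
  k2 = f(0.585000, 2.980021) = 2.168838
  y ← 2.587613 + 0.39·2.168838 = 3.433460
s=0.780000, y=3.433460:
  k1 = f(0.780000, 3.433460) = 2.308296
  k2 = f(0.975000, 3.883578) = 2.377313
  y ← 3.433460 + 0.39·2.377313 = 4.360612
y(1.17) ≈ 4.3606

4.3606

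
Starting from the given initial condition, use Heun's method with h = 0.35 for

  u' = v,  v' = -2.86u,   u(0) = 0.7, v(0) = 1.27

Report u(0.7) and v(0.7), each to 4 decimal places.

Heun on (u,v): k1 = f(x_n, state_n); k2 = f(x_n + h, state_n + h·k1); state_{n+1} = state_n + (h/2)·(k1 + k2).
0.000000: (0.700000, 1.270000)
  k1 = (1.270000, -2.002000)
  predictor → (1.144500, 0.569300)
  k2 = (0.569300, -3.273270)
  → (1.021877, 0.346828)
0.350000: (1.021877, 0.346828)
  k1 = (0.346828, -2.922570)
  predictor → (1.143267, -0.676072)
  k2 = (-0.676072, -3.269744)
  → (0.964260, -0.736827)
(u(0.7), v(0.7)) ≈ (0.9643, -0.7368)

0.9643, -0.7368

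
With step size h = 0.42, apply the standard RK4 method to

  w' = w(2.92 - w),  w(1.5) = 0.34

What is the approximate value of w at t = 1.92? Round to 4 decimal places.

RK4: k1 = f(t_n, w_n); k2 = f(t_n + h/2, w_n + (h/2)·k1); k3 = f(t_n + h/2, w_n + (h/2)·k2); k4 = f(t_n + h, w_n + h·k3); w_{n+1} = w_n + (h/6)·(k1 + 2k2 + 2k3 + k4).
t=1.500000, w=0.340000:
  k1 = f(1.500000, 0.340000) = 0.877200
  k2 = f(1.710000, 0.524212) = 1.255901
  k3 = f(1.710000, 0.603739) = 1.398417
  k4 = f(1.920000, 0.927335) = 1.847868
  w ← 0.340000 + (0.42/6)·(k1 + 2k2 + 2k3 + k4) = 0.902359
w(1.92) ≈ 0.9024

0.9024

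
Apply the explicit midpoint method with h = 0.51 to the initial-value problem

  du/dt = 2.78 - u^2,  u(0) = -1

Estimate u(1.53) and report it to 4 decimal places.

Midpoint: k1 = f(t_n, u_n); k2 = f(t_n + h/2, u_n + (h/2)·k1); u_{n+1} = u_n + h·k2.
t=0.000000, u=-1.000000:
  k1 = f(0.000000, -1.000000) = 1.780000
  k2 = f(0.255000, -0.546100) = 2.481775
  u ← -1.000000 + 0.51·2.481775 = 0.265705
t=0.510000, u=0.265705:
  k1 = f(0.510000, 0.265705) = 2.709401
  k2 = f(0.765000, 0.956602) = 1.864912
  u ← 0.265705 + 0.51·1.864912 = 1.216810
t=1.020000, u=1.216810:
  k1 = f(1.020000, 1.216810) = 1.299373
  k2 = f(1.275000, 1.548150) = 0.383231
  u ← 1.216810 + 0.51·0.383231 = 1.412258
u(1.53) ≈ 1.4123

1.4123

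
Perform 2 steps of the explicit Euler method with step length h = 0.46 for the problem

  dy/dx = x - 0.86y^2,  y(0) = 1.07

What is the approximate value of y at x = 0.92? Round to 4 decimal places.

Euler: y_{n+1} = y_n + h·f(x_n, y_n).
x=0.000000, y=1.070000: f=-0.984614 → y ← 1.070000 + 0.46·(-0.984614) = 0.617078
x=0.460000, y=0.617078: f=0.132525 → y ← 0.617078 + 0.46·0.132525 = 0.678039
y(0.92) ≈ 0.6780

0.6780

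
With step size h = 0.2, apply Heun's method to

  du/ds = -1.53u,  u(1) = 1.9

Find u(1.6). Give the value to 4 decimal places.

Heun: k1 = f(s_n, u_n); k2 = f(s_n + h, u_n + h·k1); u_{n+1} = u_n + (h/2)·(k1 + k2).
s=1.000000, u=1.900000:
  k1 = f(1.000000, 1.900000) = -2.907000
  k2 = f(1.200000, 1.318600) = -2.017458
  u ← 1.900000 + (0.2/2)·(-2.907000 + (-2.017458)) = 1.407554
s=1.200000, u=1.407554:
  k1 = f(1.200000, 1.407554) = -2.153558
  k2 = f(1.400000, 0.976843) = -1.494569
  u ← 1.407554 + (0.2/2)·(-2.153558 + (-1.494569)) = 1.042741
s=1.400000, u=1.042741:
  k1 = f(1.400000, 1.042741) = -1.595394
  k2 = f(1.600000, 0.723663) = -1.107204
  u ← 1.042741 + (0.2/2)·(-1.595394 + (-1.107204)) = 0.772482
u(1.6) ≈ 0.7725

0.7725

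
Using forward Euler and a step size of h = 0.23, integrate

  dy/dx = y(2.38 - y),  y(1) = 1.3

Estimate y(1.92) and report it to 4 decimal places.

2.2430

Euler: y_{n+1} = y_n + h·f(x_n, y_n).
x=1.000000, y=1.300000: f=1.404000 → y ← 1.300000 + 0.23·1.404000 = 1.622920
x=1.230000, y=1.622920: f=1.228680 → y ← 1.622920 + 0.23·1.228680 = 1.905516
x=1.460000, y=1.905516: f=0.904136 → y ← 1.905516 + 0.23·0.904136 = 2.113468
x=1.690000, y=2.113468: f=0.563307 → y ← 2.113468 + 0.23·0.563307 = 2.243028
y(1.92) ≈ 2.2430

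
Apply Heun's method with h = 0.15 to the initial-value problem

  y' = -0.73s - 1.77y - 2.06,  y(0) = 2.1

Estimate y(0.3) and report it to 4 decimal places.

0.7412

Heun: k1 = f(s_n, y_n); k2 = f(s_n + h, y_n + h·k1); y_{n+1} = y_n + (h/2)·(k1 + k2).
s=0.000000, y=2.100000:
  k1 = f(0.000000, 2.100000) = -5.777000
  k2 = f(0.150000, 1.233450) = -4.352707
  y ← 2.100000 + (0.15/2)·(-5.777000 + (-4.352707)) = 1.340272
s=0.150000, y=1.340272:
  k1 = f(0.150000, 1.340272) = -4.541781
  k2 = f(0.300000, 0.659005) = -3.445438
  y ← 1.340272 + (0.15/2)·(-4.541781 + (-3.445438)) = 0.741231
y(0.3) ≈ 0.7412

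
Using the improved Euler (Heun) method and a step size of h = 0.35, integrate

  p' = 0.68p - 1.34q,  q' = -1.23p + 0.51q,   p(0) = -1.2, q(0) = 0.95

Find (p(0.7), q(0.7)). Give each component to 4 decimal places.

Heun on (p,q): k1 = f(s_n, state_n); k2 = f(s_n + h, state_n + h·k1); state_{n+1} = state_n + (h/2)·(k1 + k2).
0.000000: (-1.200000, 0.950000)
  k1 = (-2.089000, 1.960500)
  predictor → (-1.931150, 1.636175)
  k2 = (-3.505656, 3.209764)
  → (-2.179065, 1.854796)
0.350000: (-2.179065, 1.854796)
  k1 = (-3.967191, 3.626196)
  predictor → (-3.567582, 3.123965)
  k2 = (-6.612068, 5.981348)
  → (-4.030435, 3.536116)
(p(0.7), q(0.7)) ≈ (-4.0304, 3.5361)

-4.0304, 3.5361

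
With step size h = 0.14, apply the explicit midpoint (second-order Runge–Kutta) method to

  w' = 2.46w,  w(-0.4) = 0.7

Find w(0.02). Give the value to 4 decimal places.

Midpoint: k1 = f(t_n, w_n); k2 = f(t_n + h/2, w_n + (h/2)·k1); w_{n+1} = w_n + h·k2.
t=-0.400000, w=0.700000:
  k1 = f(-0.400000, 0.700000) = 1.722000
  k2 = f(-0.330000, 0.820540) = 2.018528
  w ← 0.700000 + 0.14·2.018528 = 0.982594
t=-0.260000, w=0.982594:
  k1 = f(-0.260000, 0.982594) = 2.417181
  k2 = f(-0.190000, 1.151797) = 2.833420
  w ← 0.982594 + 0.14·2.833420 = 1.379273
t=-0.120000, w=1.379273:
  k1 = f(-0.120000, 1.379273) = 3.393011
  k2 = f(-0.050000, 1.616784) = 3.977287
  w ← 1.379273 + 0.14·3.977287 = 1.936093
w(0.02) ≈ 1.9361

1.9361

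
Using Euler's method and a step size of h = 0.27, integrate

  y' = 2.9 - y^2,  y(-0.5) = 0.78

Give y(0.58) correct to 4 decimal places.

1.7026

Euler: y_{n+1} = y_n + h·f(s_n, y_n).
s=-0.500000, y=0.780000: f=2.291600 → y ← 0.780000 + 0.27·2.291600 = 1.398732
s=-0.230000, y=1.398732: f=0.943549 → y ← 1.398732 + 0.27·0.943549 = 1.653490
s=0.040000, y=1.653490: f=0.165970 → y ← 1.653490 + 0.27·0.165970 = 1.698302
s=0.310000, y=1.698302: f=0.015770 → y ← 1.698302 + 0.27·0.015770 = 1.702560
y(0.58) ≈ 1.7026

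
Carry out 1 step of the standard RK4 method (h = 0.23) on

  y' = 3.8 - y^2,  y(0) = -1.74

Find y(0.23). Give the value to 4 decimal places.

-1.4739

RK4: k1 = f(x_n, y_n); k2 = f(x_n + h/2, y_n + (h/2)·k1); k3 = f(x_n + h/2, y_n + (h/2)·k2); k4 = f(x_n + h, y_n + h·k3); y_{n+1} = y_n + (h/6)·(k1 + 2k2 + 2k3 + k4).
x=0.000000, y=-1.740000:
  k1 = f(0.000000, -1.740000) = 0.772400
  k2 = f(0.115000, -1.651174) = 1.073624
  k3 = f(0.115000, -1.616533) = 1.186820
  k4 = f(0.230000, -1.467031) = 1.647819
  y ← -1.740000 + (0.23/6)·(k1 + 2k2 + 2k3 + k4) = -1.473924
y(0.23) ≈ -1.4739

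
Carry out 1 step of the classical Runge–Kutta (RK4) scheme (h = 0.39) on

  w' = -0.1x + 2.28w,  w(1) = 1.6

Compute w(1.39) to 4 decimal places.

3.8114

RK4: k1 = f(x_n, w_n); k2 = f(x_n + h/2, w_n + (h/2)·k1); k3 = f(x_n + h/2, w_n + (h/2)·k2); k4 = f(x_n + h, w_n + h·k3); w_{n+1} = w_n + (h/6)·(k1 + 2k2 + 2k3 + k4).
x=1.000000, w=1.600000:
  k1 = f(1.000000, 1.600000) = 3.548000
  k2 = f(1.195000, 2.291860) = 5.105941
  k3 = f(1.195000, 2.595658) = 5.798601
  k4 = f(1.390000, 3.861454) = 8.665116
  w ← 1.600000 + (0.39/6)·(k1 + 2k2 + 2k3 + k4) = 3.811443
w(1.39) ≈ 3.8114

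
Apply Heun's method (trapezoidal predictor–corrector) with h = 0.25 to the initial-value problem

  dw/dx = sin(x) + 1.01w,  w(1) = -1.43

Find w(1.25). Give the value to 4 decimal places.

Heun: k1 = f(x_n, w_n); k2 = f(x_n + h, w_n + h·k1); w_{n+1} = w_n + (h/2)·(k1 + k2).
x=1.000000, w=-1.430000:
  k1 = f(1.000000, -1.430000) = -0.602829
  k2 = f(1.250000, -1.580707) = -0.647530
  w ← -1.430000 + (0.25/2)·(-0.602829 + (-0.647530)) = -1.586295
w(1.25) ≈ -1.5863

-1.5863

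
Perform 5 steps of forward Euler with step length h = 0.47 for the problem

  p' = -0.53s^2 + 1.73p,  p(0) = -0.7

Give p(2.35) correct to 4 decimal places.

-16.5452

Euler: p_{n+1} = p_n + h·f(s_n, p_n).
s=0.000000, p=-0.700000: f=-1.211000 → p ← -0.700000 + 0.47·(-1.211000) = -1.269170
s=0.470000, p=-1.269170: f=-2.312741 → p ← -1.269170 + 0.47·(-2.312741) = -2.356158
s=0.940000, p=-2.356158: f=-4.544462 → p ← -2.356158 + 0.47·(-4.544462) = -4.492055
s=1.410000, p=-4.492055: f=-8.824949 → p ← -4.492055 + 0.47·(-8.824949) = -8.639781
s=1.880000, p=-8.639781: f=-16.820054 → p ← -8.639781 + 0.47·(-16.820054) = -16.545207
p(2.35) ≈ -16.5452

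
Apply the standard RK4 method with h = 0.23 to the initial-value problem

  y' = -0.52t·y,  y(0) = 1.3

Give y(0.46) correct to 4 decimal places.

RK4: k1 = f(t_n, y_n); k2 = f(t_n + h/2, y_n + (h/2)·k1); k3 = f(t_n + h/2, y_n + (h/2)·k2); k4 = f(t_n + h, y_n + h·k3); y_{n+1} = y_n + (h/6)·(k1 + 2k2 + 2k3 + k4).
t=0.000000, y=1.300000:
  k1 = f(0.000000, 1.300000) = 0.000000
  k2 = f(0.115000, 1.300000) = -0.077740
  k3 = f(0.115000, 1.291060) = -0.077205
  k4 = f(0.230000, 1.282243) = -0.153356
  y ← 1.300000 + (0.23/6)·(k1 + 2k2 + 2k3 + k4) = 1.282242
t=0.230000, y=1.282242:
  k1 = f(0.230000, 1.282242) = -0.153356
  k2 = f(0.345000, 1.264606) = -0.226870
  k3 = f(0.345000, 1.256152) = -0.225354
  k4 = f(0.460000, 1.230411) = -0.294314
  y ← 1.282242 + (0.23/6)·(k1 + 2k2 + 2k3 + k4) = 1.230411
y(0.46) ≈ 1.2304

1.2304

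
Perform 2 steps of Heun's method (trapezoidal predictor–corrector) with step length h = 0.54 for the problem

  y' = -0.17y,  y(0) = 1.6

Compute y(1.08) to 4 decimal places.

Heun: k1 = f(x_n, y_n); k2 = f(x_n + h, y_n + h·k1); y_{n+1} = y_n + (h/2)·(k1 + k2).
x=0.000000, y=1.600000:
  k1 = f(0.000000, 1.600000) = -0.272000
  k2 = f(0.540000, 1.453120) = -0.247030
  y ← 1.600000 + (0.54/2)·(-0.272000 + (-0.247030)) = 1.459862
x=0.540000, y=1.459862:
  k1 = f(0.540000, 1.459862) = -0.248177
  k2 = f(1.080000, 1.325846) = -0.225394
  y ← 1.459862 + (0.54/2)·(-0.248177 + (-0.225394)) = 1.331998
y(1.08) ≈ 1.3320

1.3320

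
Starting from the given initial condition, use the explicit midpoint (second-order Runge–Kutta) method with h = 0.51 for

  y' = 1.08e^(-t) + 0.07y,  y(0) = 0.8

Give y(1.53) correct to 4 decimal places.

Midpoint: k1 = f(t_n, y_n); k2 = f(t_n + h/2, y_n + (h/2)·k1); y_{n+1} = y_n + h·k2.
t=0.000000, y=0.800000:
  k1 = f(0.000000, 0.800000) = 1.136000
  k2 = f(0.255000, 1.089680) = 0.913187
  y ← 0.800000 + 0.51·0.913187 = 1.265726
t=0.510000, y=1.265726:
  k1 = f(0.510000, 1.265726) = 0.737136
  k2 = f(0.765000, 1.453695) = 0.604319
  y ← 1.265726 + 0.51·0.604319 = 1.573928
t=1.020000, y=1.573928:
  k1 = f(1.020000, 1.573928) = 0.499618
  k2 = f(1.275000, 1.701331) = 0.420879
  y ← 1.573928 + 0.51·0.420879 = 1.788577
y(1.53) ≈ 1.7886

1.7886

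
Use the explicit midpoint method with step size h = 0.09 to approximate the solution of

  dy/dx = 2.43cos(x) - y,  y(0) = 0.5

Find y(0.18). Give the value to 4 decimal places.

0.8154

Midpoint: k1 = f(x_n, y_n); k2 = f(x_n + h/2, y_n + (h/2)·k1); y_{n+1} = y_n + h·k2.
x=0.000000, y=0.500000:
  k1 = f(0.000000, 0.500000) = 1.930000
  k2 = f(0.045000, 0.586850) = 1.840690
  y ← 0.500000 + 0.09·1.840690 = 0.665662
x=0.090000, y=0.665662:
  k1 = f(0.090000, 0.665662) = 1.754503
  k2 = f(0.135000, 0.744615) = 1.663275
  y ← 0.665662 + 0.09·1.663275 = 0.815357
y(0.18) ≈ 0.8154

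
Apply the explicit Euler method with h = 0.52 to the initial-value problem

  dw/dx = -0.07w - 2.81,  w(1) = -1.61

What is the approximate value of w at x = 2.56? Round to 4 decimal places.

Euler: w_{n+1} = w_n + h·f(x_n, w_n).
x=1.000000, w=-1.610000: f=-2.697300 → w ← -1.610000 + 0.52·(-2.697300) = -3.012596
x=1.520000, w=-3.012596: f=-2.599118 → w ← -3.012596 + 0.52·(-2.599118) = -4.364138
x=2.040000, w=-4.364138: f=-2.504510 → w ← -4.364138 + 0.52·(-2.504510) = -5.666483
w(2.56) ≈ -5.6665

-5.6665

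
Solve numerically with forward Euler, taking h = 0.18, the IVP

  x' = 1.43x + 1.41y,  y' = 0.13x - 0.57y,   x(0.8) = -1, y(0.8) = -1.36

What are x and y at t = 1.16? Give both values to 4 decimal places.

-2.3308, -1.1537

Euler on (x,y): x_{n+1} = x_n + h·x', y_{n+1} = y_n + h·y'.
0.800000: (-1.000000, -1.360000); f=(-3.347600, 0.645200) → (-1.602568, -1.243864)
0.980000: (-1.602568, -1.243864); f=(-4.045520, 0.500669) → (-2.330762, -1.153744)
(x(1.16), y(1.16)) ≈ (-2.3308, -1.1537)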